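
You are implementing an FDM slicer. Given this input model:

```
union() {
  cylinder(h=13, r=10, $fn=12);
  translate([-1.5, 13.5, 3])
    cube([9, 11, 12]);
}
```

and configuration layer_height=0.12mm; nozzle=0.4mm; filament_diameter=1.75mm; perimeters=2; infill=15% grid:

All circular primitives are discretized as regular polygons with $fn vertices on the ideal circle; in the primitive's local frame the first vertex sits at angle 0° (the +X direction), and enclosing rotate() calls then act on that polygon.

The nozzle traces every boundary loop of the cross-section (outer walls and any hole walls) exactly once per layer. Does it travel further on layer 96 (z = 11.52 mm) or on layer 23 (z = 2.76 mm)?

Layer 96 (z = 11.52): the r=10 cylinder contributes a regular 12-gon of circumradius 10 (perimeter = 2·12·10.000·sin(180°/12) = 62.12 mm); the 9×11 cube at (-1.5, 13.5) contributes its full rectangle (perimeter 40.00 mm); Combining (union): the 2 present regions are separate (no shared area or edge), so areas and boundary lengths simply add and each stays a separate island — boundary = 102.12 mm. So its perimeter = 102.12 mm. Layer 23 (z = 2.76): the r=10 cylinder contributes a regular 12-gon of circumradius 10 (perimeter = 2·12·10.000·sin(180°/12) = 62.12 mm); the cube at (-1.5, 13.5) is absent (z outside [3, 15]); Merging all regions: only the r=10 cylinder is present, so the union is just that shape — boundary = 62.12 mm. So its perimeter = 62.12 mm. Layer 96 is larger (102.12 vs 62.12 mm).

layer 96 (z = 11.52 mm)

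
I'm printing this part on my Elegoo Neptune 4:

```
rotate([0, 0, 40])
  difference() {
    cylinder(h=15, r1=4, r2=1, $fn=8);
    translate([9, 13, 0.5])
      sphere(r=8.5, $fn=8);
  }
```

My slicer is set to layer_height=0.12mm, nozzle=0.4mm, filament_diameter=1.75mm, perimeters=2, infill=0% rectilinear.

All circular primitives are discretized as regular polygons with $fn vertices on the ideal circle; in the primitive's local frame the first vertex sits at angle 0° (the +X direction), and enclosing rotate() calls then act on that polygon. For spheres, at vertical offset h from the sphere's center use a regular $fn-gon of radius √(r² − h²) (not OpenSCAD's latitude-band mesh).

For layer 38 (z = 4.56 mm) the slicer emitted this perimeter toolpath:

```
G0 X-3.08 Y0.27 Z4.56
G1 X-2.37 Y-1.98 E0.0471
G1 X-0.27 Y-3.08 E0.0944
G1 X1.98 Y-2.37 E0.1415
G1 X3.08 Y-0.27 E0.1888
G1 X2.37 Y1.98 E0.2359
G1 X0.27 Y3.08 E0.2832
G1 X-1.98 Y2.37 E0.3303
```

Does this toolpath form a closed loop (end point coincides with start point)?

no

Start point (G0): (-3.08, 0.27). End point (last G1): the path does not return to the start — open.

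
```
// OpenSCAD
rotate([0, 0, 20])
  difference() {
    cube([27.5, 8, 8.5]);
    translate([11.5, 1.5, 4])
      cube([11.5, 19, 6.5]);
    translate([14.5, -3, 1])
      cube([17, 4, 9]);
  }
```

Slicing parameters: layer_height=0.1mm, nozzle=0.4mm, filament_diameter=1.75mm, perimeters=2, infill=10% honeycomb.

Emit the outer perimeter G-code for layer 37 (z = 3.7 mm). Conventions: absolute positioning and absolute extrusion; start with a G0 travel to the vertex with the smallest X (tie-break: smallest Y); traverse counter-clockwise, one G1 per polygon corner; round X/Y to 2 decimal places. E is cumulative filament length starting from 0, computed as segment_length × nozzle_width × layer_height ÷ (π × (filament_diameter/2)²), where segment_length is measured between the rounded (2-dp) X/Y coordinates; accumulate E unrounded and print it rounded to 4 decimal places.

G0 X-2.74 Y7.52 Z3.70
G1 X0.00 Y0.00 E0.1331
G1 X13.63 Y4.96 E0.3743
G1 X13.28 Y5.90 E0.3910
G1 X25.50 Y10.35 E0.6073
G1 X23.11 Y16.92 E0.7235
G1 X-2.74 Y7.52 E1.1810

At z = 3.7 mm: the 27.5×8 cube contributes its full rectangle; the cube at (11.5, 1.5) is absent (z outside [4, 10.5]); the cube at (14.5, -3) (footprint 17×4) is included at this height; Subtracting the remaining from the first: starting from the 27.5×8 cube, the 17×4 cube at (14.5, -3) partially overlaps it — only the 13.00 mm² overlap (of its 68.00 mm²) is removed, clipping the outline — 1 connected region; (rotated 20° about Z; rotation is an isometry so areas/perimeters/island counts are preserved). The outline is a single polygon with 6 vertices. Extrusion per mm of travel: 0.4 × 0.1 / (π × 0.875²) = 0.016630. Accumulating E over each segment gives final E = 1.1810.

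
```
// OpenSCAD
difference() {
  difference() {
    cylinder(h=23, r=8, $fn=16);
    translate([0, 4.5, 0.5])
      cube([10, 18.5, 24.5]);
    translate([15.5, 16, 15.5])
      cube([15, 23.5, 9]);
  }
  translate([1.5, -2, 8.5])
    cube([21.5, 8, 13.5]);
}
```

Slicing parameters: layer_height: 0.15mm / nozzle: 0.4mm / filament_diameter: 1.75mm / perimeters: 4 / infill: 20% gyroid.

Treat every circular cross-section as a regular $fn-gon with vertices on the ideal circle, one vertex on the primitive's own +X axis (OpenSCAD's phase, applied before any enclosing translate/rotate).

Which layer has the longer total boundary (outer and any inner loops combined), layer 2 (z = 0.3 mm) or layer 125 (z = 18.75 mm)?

Layer 2 (z = 0.3): the cylinder: section is a regular 16-gon, circumradius r=8 (perimeter = 2·16·8.000·sin(180°/16) = 49.94 mm); the cube at (0, 4.5) is not intersected at this z (z outside [0.5, 25]); the cube at (15.5, 16) does not reach this height (z outside [15.5, 24.5]); After the difference (first − rest): none of the subtracted shapes is present at this height, so the r=8 cylinder is unchanged — boundary = 49.94 mm; the cube at (1.5, -2) does not reach this height (z outside [8.5, 22]); After the difference (first − rest): none of the subtracted shapes is present at this height, so that combined region is unchanged — boundary = 49.94 mm. So its perimeter = 49.94 mm. Layer 125 (z = 18.75): the r=8 cylinder contributes a regular 16-gon of circumradius 8 (perimeter = 2·16·8.000·sin(180°/16) = 49.94 mm); the cube at (0, 4.5) is present — its section is the full 10×18.5 rectangle (perimeter 57.00 mm); the cube at (15.5, 16) is present — its section is the full 15×23.5 rectangle (perimeter 77.00 mm); After the difference (first − rest): starting from the r=8 cylinder, the 10×18.5 cube at (0, 4.5) partially overlaps it — only the 15.48 mm² overlap (of its 185.00 mm²) is removed, clipping the outline; the 15×23.5 cube at (15.5, 16) misses the remaining region (no effect) — boundary = 52.24 mm; the cube at (1.5, -2) (footprint 21.5×8) is included at this height (perimeter 59.00 mm); Subtracting the remaining from the first: starting from the result so far, the 21.5×8 cube at (1.5, -2) partially overlaps it — only the 39.35 mm² overlap (of its 172.00 mm²) is removed, clipping the outline — boundary = 53.02 mm. So its perimeter = 53.02 mm. Layer 125 is larger (53.02 vs 49.94 mm).

layer 125 (z = 18.75 mm)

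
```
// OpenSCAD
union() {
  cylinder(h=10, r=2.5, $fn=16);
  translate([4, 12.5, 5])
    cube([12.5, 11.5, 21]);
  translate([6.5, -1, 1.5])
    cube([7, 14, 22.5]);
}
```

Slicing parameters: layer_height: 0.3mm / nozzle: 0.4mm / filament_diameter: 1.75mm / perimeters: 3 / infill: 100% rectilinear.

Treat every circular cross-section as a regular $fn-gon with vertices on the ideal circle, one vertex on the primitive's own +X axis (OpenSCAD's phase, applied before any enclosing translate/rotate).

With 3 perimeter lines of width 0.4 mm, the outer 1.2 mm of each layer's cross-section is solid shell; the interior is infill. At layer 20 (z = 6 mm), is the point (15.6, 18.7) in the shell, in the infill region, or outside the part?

shell

At z = 6 mm: the cylinder: section is a regular 16-gon, circumradius r=2.5; the 12.5×11.5 cube at (4, 12.5) contributes its full rectangle; the cube at (6.5, -1) (footprint 7×14) is included at this height; Combining (union): the regions partially overlap (shared area 3.50 mm²), so overlapping operands fuse into one piece — 2 connected regions. Overall, the cross-section has 2 separate islands. The nearest boundary edge runs (16.50, 24.00)→(16.50, 12.50); distance from the point to it = 0.90 mm. (Shell/infill is judged within the island containing the point — the largest one.) The point is inside the cross-section, 0.90 mm from the nearest boundary — within the 1.2 mm shell band (3 × 0.4).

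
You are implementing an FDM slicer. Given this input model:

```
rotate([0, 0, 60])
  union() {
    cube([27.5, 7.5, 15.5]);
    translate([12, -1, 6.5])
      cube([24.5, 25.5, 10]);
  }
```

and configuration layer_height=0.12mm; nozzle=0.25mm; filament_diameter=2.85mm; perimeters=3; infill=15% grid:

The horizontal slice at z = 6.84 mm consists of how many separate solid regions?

1

At z = 6.84 mm: the cube (footprint 27.5×7.5) is included at this height; the cube at (12, -1) (footprint 24.5×25.5) is included at this height; Merging all regions: the regions partially overlap (shared area 116.25 mm²), so overlapping operands fuse into one piece — 1 connected region; (rotated 60° about Z; rotation is an isometry so areas/perimeters/island counts are preserved). The result has 1 disconnected region.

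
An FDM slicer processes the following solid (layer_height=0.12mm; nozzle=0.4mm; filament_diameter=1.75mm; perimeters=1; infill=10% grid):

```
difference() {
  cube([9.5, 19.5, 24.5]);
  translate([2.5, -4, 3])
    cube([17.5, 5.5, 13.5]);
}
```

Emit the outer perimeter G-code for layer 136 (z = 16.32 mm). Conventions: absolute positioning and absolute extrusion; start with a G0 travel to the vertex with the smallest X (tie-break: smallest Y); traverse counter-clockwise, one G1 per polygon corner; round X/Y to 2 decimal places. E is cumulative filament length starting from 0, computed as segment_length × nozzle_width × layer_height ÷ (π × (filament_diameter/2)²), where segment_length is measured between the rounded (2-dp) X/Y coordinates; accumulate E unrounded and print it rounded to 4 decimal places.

At z = 16.32 mm: the 9.5×19.5 cube contributes its full rectangle; the cube at (2.5, -4) (footprint 17.5×5.5) is included at this height; Subtracting the remaining from the first: starting from the 9.5×19.5 cube, the 17.5×5.5 cube at (2.5, -4) partially overlaps it — only the 10.50 mm² overlap (of its 96.25 mm²) is removed, clipping the outline — 1 connected region. The outline is a single polygon with 6 vertices. Extrusion per mm of travel: 0.4 × 0.12 / (π × 0.875²) = 0.019956. Accumulating E over each segment gives final E = 1.1575.

G0 X0.00 Y0.00 Z16.32
G1 X2.50 Y0.00 E0.0499
G1 X2.50 Y1.50 E0.0798
G1 X9.50 Y1.50 E0.2195
G1 X9.50 Y19.50 E0.5787
G1 X0.00 Y19.50 E0.7683
G1 X0.00 Y0.00 E1.1575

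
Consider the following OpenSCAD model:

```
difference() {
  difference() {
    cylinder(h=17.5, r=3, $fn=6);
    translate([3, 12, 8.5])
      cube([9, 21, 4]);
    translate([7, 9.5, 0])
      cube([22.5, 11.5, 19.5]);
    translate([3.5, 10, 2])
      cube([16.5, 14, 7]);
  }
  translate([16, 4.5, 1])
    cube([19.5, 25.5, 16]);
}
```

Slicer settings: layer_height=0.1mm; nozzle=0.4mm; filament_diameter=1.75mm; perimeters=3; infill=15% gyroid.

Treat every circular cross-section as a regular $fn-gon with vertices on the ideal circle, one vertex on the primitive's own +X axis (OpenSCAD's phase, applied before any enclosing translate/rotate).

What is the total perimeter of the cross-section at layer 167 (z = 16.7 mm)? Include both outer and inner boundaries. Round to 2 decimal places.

At z = 16.7 mm: the r=3 cylinder gives a regular 6-gon of circumradius 3 (constant along its height) (perimeter = 2·6·3.000·sin(180°/6) = 18.00 mm); the cube at (3, 12) does not reach this height (z outside [8.5, 12.5]); the cube at (7, 9.5) (footprint 22.5×11.5) is included at this height (perimeter 68.00 mm); the cube at (3.5, 10) is absent (z outside [2, 9]); After the difference (first − rest): starting from the r=3 cylinder, the 22.5×11.5 cube at (7, 9.5) misses the remaining region (no effect) — boundary = 18.00 mm; the cube at (16, 4.5) is present — its section is the full 19.5×25.5 rectangle (perimeter 90.00 mm); After the difference (first − rest): starting from the result so far, the 19.5×25.5 cube at (16, 4.5) misses the remaining region (no effect) — boundary = 18.00 mm. Overall, the cross-section is a single solid region. Total boundary length (outer) = 18.00 mm.

18.00 mm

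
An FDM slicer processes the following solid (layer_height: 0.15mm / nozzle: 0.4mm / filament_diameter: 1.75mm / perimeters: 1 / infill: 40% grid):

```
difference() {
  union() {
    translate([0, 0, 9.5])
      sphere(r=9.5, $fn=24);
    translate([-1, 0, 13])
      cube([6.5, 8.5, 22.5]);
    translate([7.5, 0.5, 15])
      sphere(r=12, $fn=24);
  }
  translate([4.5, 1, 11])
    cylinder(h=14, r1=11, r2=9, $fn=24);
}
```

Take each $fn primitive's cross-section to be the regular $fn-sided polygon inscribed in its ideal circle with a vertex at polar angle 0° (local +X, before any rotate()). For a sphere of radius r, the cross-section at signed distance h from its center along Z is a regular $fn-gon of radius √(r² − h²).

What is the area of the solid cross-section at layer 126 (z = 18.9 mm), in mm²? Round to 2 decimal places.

120.33 mm²

At z = 18.9 mm: the r=9.5 sphere contributes a regular 24-gon of circumradius √(9.5²−9.4²) = 1.375 (area = (24/2)·1.375²·sin(360°/24) = 5.87 mm²); the 6.5×8.5 cube at (-1, 0) contributes its full rectangle (area 55.25 mm²); the r=12 sphere at (7.5, 0.5) slices to a regular 24-gon of circumradius 11.349 (√(r²−h²) with h=3.9 from center) (area = (24/2)·11.349²·sin(360°/24) = 400.00 mm²); Merging all regions: the regions partially overlap — summed areas 461.12 mm² minus the doubly-counted overlap 60.98 mm² gives 400.14 mm² — area = 400.14 mm²; the cone at (4.5, 1) contributes a regular 24-gon of circumradius 9.871 (interpolated between r1=11 and r2=9 at t=0.564) (area = (24/2)·9.871²·sin(360°/24) = 302.65 mm²); Subtracting the remaining from the first: starting from that combined region (400.14 mm²), the cone at (4.5, 1) partially overlaps it — only the 279.81 mm² overlap (of its 302.65 mm²) is removed, clipping the outline — area = 120.33 mm². Overall, the cross-section is a single solid region. Net area = 120.33 mm².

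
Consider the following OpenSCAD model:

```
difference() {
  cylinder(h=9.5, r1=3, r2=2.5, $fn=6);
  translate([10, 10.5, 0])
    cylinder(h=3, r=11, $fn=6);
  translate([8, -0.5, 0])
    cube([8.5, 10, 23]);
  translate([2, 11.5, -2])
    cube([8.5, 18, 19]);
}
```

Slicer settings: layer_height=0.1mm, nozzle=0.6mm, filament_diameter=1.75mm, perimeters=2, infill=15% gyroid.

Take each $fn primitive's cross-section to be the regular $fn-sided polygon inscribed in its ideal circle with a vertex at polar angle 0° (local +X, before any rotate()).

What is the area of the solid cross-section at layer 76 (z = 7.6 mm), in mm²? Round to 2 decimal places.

At z = 7.6 mm: the cone contributes a regular 6-gon of circumradius 2.600 (interpolated between r1=3 and r2=2.5 at t=0.800) (area = (6/2)·2.600²·sin(360°/6) = 17.56 mm²); the cylinder at (10, 10.5) does not reach this height (z outside [0, 3]); the cube at (8, -0.5) is present — its section is the full 8.5×10 rectangle (area 85.00 mm²); the cube at (2, 11.5) (footprint 8.5×18) is included at this height (area 153.00 mm²); Subtracting the remaining from the first: starting from the cone (17.56 mm²), the 8.5×10 cube at (8, -0.5) misses the remaining region (no effect); the 8.5×18 cube at (2, 11.5) misses the remaining region (no effect) — area = 17.56 mm². Overall, the cross-section is a single solid region. Net area = 17.56 mm².

17.56 mm²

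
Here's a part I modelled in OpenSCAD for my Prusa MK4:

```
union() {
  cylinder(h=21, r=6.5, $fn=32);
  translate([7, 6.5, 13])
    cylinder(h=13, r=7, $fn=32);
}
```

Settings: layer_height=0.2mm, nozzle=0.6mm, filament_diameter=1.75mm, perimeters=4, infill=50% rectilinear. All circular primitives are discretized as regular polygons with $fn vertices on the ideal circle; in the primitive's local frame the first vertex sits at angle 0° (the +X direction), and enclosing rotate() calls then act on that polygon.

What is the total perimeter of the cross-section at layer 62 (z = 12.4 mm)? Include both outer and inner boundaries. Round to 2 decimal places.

At z = 12.4 mm: the cylinder: section is a regular 32-gon, circumradius r=6.5 (perimeter = 2·32·6.500·sin(180°/32) = 40.78 mm); the cylinder at (7, 6.5) does not reach this height (z outside [13, 26]); Merging all regions: only the r=6.5 cylinder is present, so the union is just that shape — boundary = 40.78 mm. Overall, the cross-section is a single solid region. Total boundary length (outer) = 40.78 mm.

40.78 mm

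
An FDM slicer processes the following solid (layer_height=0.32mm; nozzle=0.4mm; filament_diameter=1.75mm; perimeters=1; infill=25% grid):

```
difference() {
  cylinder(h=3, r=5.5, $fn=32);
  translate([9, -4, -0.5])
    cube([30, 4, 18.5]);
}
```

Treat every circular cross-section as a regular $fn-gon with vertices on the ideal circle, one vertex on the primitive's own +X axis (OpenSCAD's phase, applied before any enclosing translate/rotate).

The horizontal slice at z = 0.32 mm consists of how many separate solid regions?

1

At z = 0.32 mm: the cylinder: section is a regular 32-gon, circumradius r=5.5; the cube at (9, -4) is present — its section is the full 30×4 rectangle; Subtracting the remaining from the first: starting from the r=5.5 cylinder, the 30×4 cube at (9, -4) misses the remaining region (no effect) — 1 connected region. The result has 1 disconnected region.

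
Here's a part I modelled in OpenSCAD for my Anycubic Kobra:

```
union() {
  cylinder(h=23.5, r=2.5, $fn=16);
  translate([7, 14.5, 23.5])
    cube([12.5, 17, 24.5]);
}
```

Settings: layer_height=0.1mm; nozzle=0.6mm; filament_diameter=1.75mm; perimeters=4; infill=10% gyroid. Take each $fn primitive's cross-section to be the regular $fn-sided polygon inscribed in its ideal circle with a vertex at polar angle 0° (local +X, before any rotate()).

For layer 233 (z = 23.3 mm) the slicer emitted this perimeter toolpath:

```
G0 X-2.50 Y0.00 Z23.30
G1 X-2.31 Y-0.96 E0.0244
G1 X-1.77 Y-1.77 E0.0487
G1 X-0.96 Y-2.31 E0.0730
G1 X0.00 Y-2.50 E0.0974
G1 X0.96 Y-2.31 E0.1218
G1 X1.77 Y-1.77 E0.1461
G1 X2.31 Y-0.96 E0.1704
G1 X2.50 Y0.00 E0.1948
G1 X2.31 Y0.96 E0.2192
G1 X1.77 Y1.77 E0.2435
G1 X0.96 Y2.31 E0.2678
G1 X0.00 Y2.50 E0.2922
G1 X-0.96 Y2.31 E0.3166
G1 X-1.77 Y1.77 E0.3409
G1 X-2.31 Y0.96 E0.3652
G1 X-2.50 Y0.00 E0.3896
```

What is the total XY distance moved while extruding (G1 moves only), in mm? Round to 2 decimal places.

Sum the Euclidean lengths of each G1 segment: total = 15.62 mm.

15.62 mm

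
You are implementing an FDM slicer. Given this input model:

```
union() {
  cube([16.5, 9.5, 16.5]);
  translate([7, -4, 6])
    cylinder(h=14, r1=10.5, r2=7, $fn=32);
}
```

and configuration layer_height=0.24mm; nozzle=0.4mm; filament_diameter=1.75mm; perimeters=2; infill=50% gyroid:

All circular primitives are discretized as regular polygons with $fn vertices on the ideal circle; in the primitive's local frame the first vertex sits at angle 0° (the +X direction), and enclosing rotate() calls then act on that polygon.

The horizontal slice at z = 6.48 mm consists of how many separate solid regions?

At z = 6.48 mm: the 16.5×9.5 cube contributes its full rectangle; the cone at (7, -4): at t=0.034 of its height the radius interpolates to r₁+(r₂−r₁)t = 10.380, giving a regular 32-gon of that circumradius; Merging all regions: the regions partially overlap (shared area 82.18 mm²), so overlapping operands fuse into one piece — 1 connected region. The result has 1 disconnected region.

1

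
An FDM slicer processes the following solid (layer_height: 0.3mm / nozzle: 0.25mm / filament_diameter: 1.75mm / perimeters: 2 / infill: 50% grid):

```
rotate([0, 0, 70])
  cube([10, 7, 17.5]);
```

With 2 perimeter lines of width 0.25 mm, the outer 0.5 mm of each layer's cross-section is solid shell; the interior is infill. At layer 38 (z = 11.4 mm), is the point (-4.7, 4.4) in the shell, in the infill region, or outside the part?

At z = 11.4 mm: the cube is present — its section is the full 10×7 rectangle; (whole slice rotated 70° about Z — lengths, areas and connectivity unchanged). Overall, the cross-section is a single solid region. Undo the 70° rotation: the query point maps to (2.527, 5.921) in the un-rotated model frame. The nearest boundary edge runs (10.00, 7.00)→(0.00, 7.00); distance from the point to it = 1.08 mm. The point is inside the cross-section and 1.08 mm from the nearest boundary — more than the 0.5 mm shell width (2 × 0.25), so it's in the infill interior.

infill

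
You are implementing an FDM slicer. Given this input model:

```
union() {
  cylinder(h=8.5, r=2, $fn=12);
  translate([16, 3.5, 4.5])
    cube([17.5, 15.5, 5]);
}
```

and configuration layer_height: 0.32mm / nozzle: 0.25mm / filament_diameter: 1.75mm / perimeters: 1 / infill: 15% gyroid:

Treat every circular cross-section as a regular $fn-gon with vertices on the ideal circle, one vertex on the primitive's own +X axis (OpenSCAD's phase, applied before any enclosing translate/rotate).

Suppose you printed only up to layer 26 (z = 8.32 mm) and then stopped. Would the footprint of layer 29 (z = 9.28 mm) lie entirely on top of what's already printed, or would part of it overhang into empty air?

Compare the two slices. At z = 8.32: the r=2 cylinder gives a regular 12-gon of circumradius 2 (constant along its height) (area = (12/2)·2.000²·sin(360°/12) = 12.00 mm²); the 17.5×15.5 cube at (16, 3.5) contributes its full rectangle (area 271.25 mm²); Merging all regions: the 2 present regions are separate (no shared area or edge), so areas and boundary lengths simply add and each stays a separate island — area = 283.25 mm². At z = 9.28: the cylinder does not reach this height (z outside [0, 8.5]); the 17.5×15.5 cube at (16, 3.5) contributes its full rectangle (area 271.25 mm²); Taking the union: only the 17.5×15.5 cube at (16, 3.5) is present, so the union is just that shape — area = 271.25 mm². Checking containment: the cross-section at z = 9.28 is a subset of the cross-section at z = 8.32.

entirely on top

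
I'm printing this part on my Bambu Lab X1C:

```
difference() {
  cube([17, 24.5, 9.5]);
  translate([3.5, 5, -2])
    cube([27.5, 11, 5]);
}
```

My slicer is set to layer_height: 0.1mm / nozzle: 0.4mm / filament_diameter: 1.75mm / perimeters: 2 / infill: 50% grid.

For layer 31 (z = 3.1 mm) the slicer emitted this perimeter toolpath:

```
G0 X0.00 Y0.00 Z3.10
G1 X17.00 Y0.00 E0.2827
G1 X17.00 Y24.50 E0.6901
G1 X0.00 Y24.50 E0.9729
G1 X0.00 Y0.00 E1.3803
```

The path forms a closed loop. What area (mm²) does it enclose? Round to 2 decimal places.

416.50 mm²

Apply the shoelace formula to the sequence of (X, Y) vertices; enclosed area = 416.50 mm².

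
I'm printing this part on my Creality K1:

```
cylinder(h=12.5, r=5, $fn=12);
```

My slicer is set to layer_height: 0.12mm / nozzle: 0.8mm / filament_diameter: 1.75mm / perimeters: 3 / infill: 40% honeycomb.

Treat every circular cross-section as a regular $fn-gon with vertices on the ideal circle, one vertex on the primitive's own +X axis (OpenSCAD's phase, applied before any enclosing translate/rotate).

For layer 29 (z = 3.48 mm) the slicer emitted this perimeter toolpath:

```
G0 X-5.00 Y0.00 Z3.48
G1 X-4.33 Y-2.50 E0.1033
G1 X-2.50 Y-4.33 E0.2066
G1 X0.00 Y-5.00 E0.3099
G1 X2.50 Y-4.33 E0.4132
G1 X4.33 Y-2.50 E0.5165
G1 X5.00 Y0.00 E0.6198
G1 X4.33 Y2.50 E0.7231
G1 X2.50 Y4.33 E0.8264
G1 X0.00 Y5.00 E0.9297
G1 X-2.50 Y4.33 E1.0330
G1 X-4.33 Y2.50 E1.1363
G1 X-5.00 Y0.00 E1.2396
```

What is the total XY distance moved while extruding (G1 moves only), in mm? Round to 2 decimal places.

31.06 mm

Sum the Euclidean lengths of each G1 segment: total = 31.06 mm.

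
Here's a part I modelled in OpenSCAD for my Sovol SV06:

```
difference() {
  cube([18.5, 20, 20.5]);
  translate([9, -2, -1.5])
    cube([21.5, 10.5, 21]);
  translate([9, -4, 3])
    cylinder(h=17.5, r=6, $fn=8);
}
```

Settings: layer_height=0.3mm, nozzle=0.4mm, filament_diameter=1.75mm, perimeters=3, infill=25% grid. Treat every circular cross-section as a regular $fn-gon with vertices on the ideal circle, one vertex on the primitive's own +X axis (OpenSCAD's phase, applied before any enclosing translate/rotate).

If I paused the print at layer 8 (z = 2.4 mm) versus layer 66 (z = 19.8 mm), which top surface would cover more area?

layer 66 (z = 19.8 mm)

Layer 8 (z = 2.4): the cube is present — its section is the full 18.5×20 rectangle (area 370.00 mm²); the 21.5×10.5 cube at (9, -2) contributes its full rectangle (area 225.75 mm²); the cylinder at (9, -4) does not reach this height (z outside [3, 20.5]); After the difference (first − rest): starting from the 18.5×20 cube (370.00 mm²), the 21.5×10.5 cube at (9, -2) partially overlaps it — only the 80.75 mm² overlap (of its 225.75 mm²) is removed, clipping the outline — area = 289.25 mm². So its area = 289.25 mm². Layer 66 (z = 19.8): the cube (footprint 18.5×20) is included at this height (area 370.00 mm²); the cube at (9, -2) does not reach this height (z outside [-1.5, 19.5]); the cylinder at (9, -4): section is a regular 8-gon, circumradius r=6 (area = (8/2)·6.000²·sin(360°/8) = 101.82 mm²); Taking the first minus the rest: starting from the 18.5×20 cube (370.00 mm²), the r=6 cylinder at (9, -4) partially overlaps it — only the 9.54 mm² overlap (of its 101.82 mm²) is removed, clipping the outline — area = 360.46 mm². So its area = 360.46 mm². Layer 66 is larger (360.46 vs 289.25 mm²).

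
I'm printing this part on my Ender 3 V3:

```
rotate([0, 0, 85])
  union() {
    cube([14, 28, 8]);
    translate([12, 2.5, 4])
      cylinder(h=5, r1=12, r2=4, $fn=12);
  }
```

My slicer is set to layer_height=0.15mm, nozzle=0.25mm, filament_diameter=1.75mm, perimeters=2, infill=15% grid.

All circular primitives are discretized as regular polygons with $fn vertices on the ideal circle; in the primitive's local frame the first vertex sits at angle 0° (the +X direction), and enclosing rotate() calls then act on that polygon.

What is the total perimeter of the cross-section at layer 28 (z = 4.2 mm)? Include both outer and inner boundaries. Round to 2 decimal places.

At z = 4.2 mm: the cube (footprint 14×28) is included at this height (perimeter 84.00 mm); the cone at (12, 2.5): at t=0.040 of its height the radius interpolates to r₁+(r₂−r₁)t = 11.680, giving a regular 12-gon of that circumradius (perimeter = 2·12·11.680·sin(180°/12) = 72.55 mm); Merging all regions: the regions partially overlap (shared area 158.50 mm²), so the edge portions inside another operand are dropped and the merged outline is re-measured after clipping — boundary = 107.10 mm; (whole slice rotated 85° about Z — lengths, areas and connectivity unchanged). Overall, the cross-section is a single solid region. Total boundary length (outer) = 107.10 mm.

107.10 mm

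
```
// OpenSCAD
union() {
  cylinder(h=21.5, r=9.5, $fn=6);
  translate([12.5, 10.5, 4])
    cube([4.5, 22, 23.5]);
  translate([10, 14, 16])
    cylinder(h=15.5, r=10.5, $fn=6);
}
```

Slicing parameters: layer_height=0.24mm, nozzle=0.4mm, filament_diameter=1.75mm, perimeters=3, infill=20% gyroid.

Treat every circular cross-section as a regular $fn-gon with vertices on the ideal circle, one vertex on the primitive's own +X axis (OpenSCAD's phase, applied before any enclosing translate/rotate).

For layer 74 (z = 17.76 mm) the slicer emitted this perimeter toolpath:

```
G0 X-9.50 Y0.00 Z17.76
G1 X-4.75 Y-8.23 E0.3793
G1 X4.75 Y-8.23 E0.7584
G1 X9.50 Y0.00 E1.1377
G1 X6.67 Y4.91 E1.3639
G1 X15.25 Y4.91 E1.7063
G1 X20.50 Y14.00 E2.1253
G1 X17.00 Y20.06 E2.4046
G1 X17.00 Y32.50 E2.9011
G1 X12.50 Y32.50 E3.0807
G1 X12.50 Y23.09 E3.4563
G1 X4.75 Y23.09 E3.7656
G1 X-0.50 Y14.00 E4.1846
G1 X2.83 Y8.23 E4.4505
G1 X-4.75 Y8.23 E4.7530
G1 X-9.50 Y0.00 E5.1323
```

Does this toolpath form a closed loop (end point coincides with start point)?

Start point (G0): (-9.50, 0.00). End point (last G1): the path returns to the start — closed.

yes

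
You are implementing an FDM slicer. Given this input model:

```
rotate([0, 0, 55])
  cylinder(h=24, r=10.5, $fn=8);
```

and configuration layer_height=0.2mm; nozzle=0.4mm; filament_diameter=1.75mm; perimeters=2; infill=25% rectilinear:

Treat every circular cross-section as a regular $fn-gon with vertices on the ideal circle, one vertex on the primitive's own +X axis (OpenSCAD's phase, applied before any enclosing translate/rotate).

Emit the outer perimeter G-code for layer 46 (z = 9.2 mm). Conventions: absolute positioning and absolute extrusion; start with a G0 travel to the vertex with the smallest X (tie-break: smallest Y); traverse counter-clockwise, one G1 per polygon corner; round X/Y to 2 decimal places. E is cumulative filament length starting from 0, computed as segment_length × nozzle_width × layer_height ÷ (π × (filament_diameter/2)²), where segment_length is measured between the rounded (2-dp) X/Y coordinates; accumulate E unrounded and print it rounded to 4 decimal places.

At z = 9.2 mm: the r=10.5 cylinder contributes a regular 8-gon of circumradius 10.5; (whole slice rotated 55° about Z — lengths, areas and connectivity unchanged). The outline is a single polygon with 8 vertices. Extrusion per mm of travel: 0.4 × 0.2 / (π × 0.875²) = 0.033260. Accumulating E over each segment gives final E = 2.1380.

G0 X-10.34 Y-1.82 Z9.20
G1 X-6.02 Y-8.60 E0.2674
G1 X1.82 Y-10.34 E0.5345
G1 X8.60 Y-6.02 E0.8019
G1 X10.34 Y1.82 E1.0690
G1 X6.02 Y8.60 E1.3364
G1 X-1.82 Y10.34 E1.6035
G1 X-8.60 Y6.02 E1.8709
G1 X-10.34 Y-1.82 E2.1380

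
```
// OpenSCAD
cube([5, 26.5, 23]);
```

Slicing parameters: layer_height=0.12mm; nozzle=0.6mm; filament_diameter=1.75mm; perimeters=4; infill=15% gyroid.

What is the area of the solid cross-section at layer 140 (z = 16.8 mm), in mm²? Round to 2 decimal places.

132.50 mm²

At z = 16.8 mm: the cube is present — its section is the full 5×26.5 rectangle (area 132.50 mm²). Overall, the cross-section is a single solid region. Net area = 132.50 mm².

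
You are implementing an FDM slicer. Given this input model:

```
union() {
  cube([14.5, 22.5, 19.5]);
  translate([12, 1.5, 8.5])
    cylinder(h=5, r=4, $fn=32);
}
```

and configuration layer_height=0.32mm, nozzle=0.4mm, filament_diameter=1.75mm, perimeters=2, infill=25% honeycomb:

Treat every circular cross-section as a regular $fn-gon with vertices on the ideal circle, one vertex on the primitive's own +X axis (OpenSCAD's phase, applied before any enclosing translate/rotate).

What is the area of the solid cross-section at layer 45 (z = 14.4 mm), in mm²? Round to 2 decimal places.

326.25 mm²

At z = 14.4 mm: the cube is present — its section is the full 14.5×22.5 rectangle (area 326.25 mm²); the cylinder at (12, 1.5) is absent (z outside [8.5, 13.5]); Merging all regions: only the 14.5×22.5 cube is present, so the union is just that shape — area = 326.25 mm². Overall, the cross-section is a single solid region. Net area = 326.25 mm².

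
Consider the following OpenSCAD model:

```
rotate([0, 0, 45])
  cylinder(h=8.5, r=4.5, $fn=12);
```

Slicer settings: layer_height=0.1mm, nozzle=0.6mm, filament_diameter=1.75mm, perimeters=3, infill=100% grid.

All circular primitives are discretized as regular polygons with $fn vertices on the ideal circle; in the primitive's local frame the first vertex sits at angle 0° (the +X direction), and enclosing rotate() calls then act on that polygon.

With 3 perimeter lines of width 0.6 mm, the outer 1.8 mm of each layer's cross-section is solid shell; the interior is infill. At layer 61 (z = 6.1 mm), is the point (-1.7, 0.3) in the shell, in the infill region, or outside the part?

infill

At z = 6.1 mm: the cylinder: section is a regular 12-gon, circumradius r=4.5; (rotated 45° about Z; rotation is an isometry so areas/perimeters/island counts are preserved). Overall, the cross-section is a single solid region. Undo the 45° rotation: the query point maps to (-0.990, 1.414) in the un-rotated model frame. The nearest boundary edge runs (-2.25, 3.90)→(-3.90, 2.25); distance from the point to it = 2.65 mm. The point is inside the cross-section and 2.65 mm from the nearest boundary — more than the 1.8 mm shell width (3 × 0.6), so it's in the infill interior.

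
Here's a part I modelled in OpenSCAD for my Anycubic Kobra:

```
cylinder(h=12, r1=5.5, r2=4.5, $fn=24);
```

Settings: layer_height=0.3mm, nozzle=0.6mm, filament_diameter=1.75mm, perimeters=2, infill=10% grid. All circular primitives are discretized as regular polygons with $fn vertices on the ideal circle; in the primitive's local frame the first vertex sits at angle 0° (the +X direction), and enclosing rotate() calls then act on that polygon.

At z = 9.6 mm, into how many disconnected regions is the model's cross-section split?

At z = 9.6 mm: the cone (r1=5.5→r2=4.5) has section circumradius 4.700 here — a regular 24-gon. The result has 1 disconnected region.

1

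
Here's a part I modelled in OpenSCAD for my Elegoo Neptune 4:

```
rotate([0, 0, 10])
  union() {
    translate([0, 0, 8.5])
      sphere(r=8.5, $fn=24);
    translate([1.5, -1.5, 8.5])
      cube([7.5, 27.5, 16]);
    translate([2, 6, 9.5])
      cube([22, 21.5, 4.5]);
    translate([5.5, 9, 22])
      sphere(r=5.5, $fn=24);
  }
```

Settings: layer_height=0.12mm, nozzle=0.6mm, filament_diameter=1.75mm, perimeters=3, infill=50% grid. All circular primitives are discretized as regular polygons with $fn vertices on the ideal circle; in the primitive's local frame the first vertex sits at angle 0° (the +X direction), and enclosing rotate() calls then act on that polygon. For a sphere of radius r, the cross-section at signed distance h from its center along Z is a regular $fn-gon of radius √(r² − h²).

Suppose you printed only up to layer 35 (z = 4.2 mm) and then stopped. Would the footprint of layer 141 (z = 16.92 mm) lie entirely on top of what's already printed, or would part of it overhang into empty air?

Compare the two slices. At z = 4.2: the r=8.5 sphere slices to a regular 24-gon of circumradius 7.332 (√(r²−h²) with h=4.3 from center) (area = (24/2)·7.332²·sin(360°/24) = 166.97 mm²); the cube at (1.5, -1.5) is absent (z outside [8.5, 24.5]); the cube at (2, 6) does not reach this height (z outside [9.5, 14]); the sphere at (5.5, 9) is not intersected at this z (|z−center|=17.800 > r=5.5); Taking the union: only the r=8.5 sphere is present, so the union is just that shape — area = 166.97 mm²; (rotated 10° about Z; rotation is an isometry so areas/perimeters/island counts are preserved). At z = 16.92: the r=8.5 sphere contributes a regular 24-gon of circumradius √(8.5²−8.42²) = 1.163 (area = (24/2)·1.163²·sin(360°/24) = 4.20 mm²); the 7.5×27.5 cube at (1.5, -1.5) contributes its full rectangle (area 206.25 mm²); the cube at (2, 6) is absent (z outside [9.5, 14]); the r=5.5 sphere at (5.5, 9) slices to a regular 24-gon of circumradius 2.108 (√(r²−h²) with h=5.08 from center) (area = (24/2)·2.108²·sin(360°/24) = 13.80 mm²); Merging all regions: the regions partially overlap — summed areas 224.26 mm² minus the doubly-counted overlap 13.80 mm² gives 210.45 mm² — area = 210.45 mm²; (rotated 10° about Z; rotation is an isometry so areas/perimeters/island counts are preserved). Checking containment: at z = 16.92 the cross-section extends beyond the z = 4.2 cross-section by about 166.76 mm².

part overhangs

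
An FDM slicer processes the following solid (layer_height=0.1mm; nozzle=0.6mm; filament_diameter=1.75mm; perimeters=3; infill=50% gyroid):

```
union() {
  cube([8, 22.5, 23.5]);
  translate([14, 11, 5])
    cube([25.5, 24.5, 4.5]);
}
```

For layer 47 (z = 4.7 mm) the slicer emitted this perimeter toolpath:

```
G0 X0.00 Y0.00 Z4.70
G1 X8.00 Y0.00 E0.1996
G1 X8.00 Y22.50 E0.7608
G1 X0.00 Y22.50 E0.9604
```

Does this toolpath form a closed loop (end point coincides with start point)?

no

Start point (G0): (0.00, 0.00). End point (last G1): the path does not return to the start — open.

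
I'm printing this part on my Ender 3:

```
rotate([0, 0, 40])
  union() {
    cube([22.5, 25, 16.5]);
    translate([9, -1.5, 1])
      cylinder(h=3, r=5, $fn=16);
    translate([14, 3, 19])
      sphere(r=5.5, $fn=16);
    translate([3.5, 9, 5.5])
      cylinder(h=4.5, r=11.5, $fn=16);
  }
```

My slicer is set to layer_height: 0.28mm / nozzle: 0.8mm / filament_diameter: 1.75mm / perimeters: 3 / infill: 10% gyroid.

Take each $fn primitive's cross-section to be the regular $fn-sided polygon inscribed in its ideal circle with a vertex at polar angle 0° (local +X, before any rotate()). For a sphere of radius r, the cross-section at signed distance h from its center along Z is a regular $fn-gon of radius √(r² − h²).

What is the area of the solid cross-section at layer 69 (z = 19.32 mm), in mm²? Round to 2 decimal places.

At z = 19.32 mm: the cube does not reach this height (z outside [0, 16.5]); the cylinder at (9, -1.5) is absent (z outside [1, 4]); the r=5.5 sphere at (14, 3) contributes a regular 16-gon of circumradius √(5.5²−0.32²) = 5.491 (area = (16/2)·5.491²·sin(360°/16) = 92.30 mm²); the cylinder at (3.5, 9) does not reach this height (z outside [5.5, 10]); Combining (union): only the r=5.5 sphere at (14, 3) is present, so the union is just that shape — area = 92.30 mm²; (whole slice rotated 40° about Z — lengths, areas and connectivity unchanged). Overall, the cross-section is a single solid region. Net area = 92.30 mm².

92.30 mm²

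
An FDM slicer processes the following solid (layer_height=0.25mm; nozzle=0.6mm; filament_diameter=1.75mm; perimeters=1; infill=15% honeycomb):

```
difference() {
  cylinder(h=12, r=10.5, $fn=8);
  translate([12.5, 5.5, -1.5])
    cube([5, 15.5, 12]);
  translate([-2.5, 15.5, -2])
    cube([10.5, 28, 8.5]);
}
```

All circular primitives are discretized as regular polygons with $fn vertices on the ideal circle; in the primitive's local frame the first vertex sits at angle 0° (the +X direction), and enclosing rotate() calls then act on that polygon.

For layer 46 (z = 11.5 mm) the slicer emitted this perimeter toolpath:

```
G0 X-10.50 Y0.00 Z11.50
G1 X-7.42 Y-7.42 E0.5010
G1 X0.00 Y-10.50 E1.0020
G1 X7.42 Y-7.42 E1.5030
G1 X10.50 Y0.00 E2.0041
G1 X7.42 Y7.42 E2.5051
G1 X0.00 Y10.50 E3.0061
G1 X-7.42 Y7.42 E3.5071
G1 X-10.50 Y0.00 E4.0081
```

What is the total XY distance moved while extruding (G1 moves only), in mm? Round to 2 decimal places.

Sum the Euclidean lengths of each G1 segment: total = 64.27 mm.

64.27 mm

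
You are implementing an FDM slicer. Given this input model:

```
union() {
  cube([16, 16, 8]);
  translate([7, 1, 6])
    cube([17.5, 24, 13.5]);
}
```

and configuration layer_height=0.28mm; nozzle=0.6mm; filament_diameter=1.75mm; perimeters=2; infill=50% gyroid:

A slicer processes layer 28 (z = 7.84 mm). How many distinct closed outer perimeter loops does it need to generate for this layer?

At z = 7.84 mm: the cube is present — its section is the full 16×16 rectangle; the cube at (7, 1) (footprint 17.5×24) is included at this height; Combining (union): the regions partially overlap (shared area 135.00 mm²), so overlapping operands fuse into one piece — 1 connected region. The result has 1 disconnected region.

1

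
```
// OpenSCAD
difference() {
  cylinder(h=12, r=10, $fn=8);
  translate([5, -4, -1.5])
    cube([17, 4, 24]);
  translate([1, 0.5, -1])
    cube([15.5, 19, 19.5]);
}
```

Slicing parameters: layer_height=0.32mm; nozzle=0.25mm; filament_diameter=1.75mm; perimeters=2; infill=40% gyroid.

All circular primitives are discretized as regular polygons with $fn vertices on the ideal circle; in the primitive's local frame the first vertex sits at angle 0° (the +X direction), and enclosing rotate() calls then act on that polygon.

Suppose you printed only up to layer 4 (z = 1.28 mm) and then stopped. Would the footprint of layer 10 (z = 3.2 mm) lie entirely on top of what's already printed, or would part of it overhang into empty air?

Compare the two slices. At z = 1.28: the r=10 cylinder contributes a regular 8-gon of circumradius 10 (area = (8/2)·10.000²·sin(360°/8) = 282.84 mm²); the cube at (5, -4) (footprint 17×4) is included at this height (area 68.00 mm²); the cube at (1, 0.5) (footprint 15.5×19) is included at this height (area 294.50 mm²); After the difference (first − rest): starting from the r=10 cylinder (282.84 mm²), the 17×4 cube at (5, -4) partially overlaps it — only the 16.69 mm² overlap (of its 68.00 mm²) is removed, clipping the outline; the 15.5×19 cube at (1, 0.5) partially overlaps it — only the 56.47 mm² overlap (of its 294.50 mm²) is removed, clipping the outline — area = 209.69 mm². At z = 3.2: the cylinder: section is a regular 8-gon, circumradius r=10 (area = (8/2)·10.000²·sin(360°/8) = 282.84 mm²); the cube at (5, -4) (footprint 17×4) is included at this height (area 68.00 mm²); the cube at (1, 0.5) (footprint 15.5×19) is included at this height (area 294.50 mm²); Taking the first minus the rest: starting from the r=10 cylinder (282.84 mm²), the 17×4 cube at (5, -4) partially overlaps it — only the 16.69 mm² overlap (of its 68.00 mm²) is removed, clipping the outline; the 15.5×19 cube at (1, 0.5) partially overlaps it — only the 56.47 mm² overlap (of its 294.50 mm²) is removed, clipping the outline — area = 209.69 mm². Checking containment: the cross-section at z = 3.2 is a subset of the cross-section at z = 1.28.

entirely on top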